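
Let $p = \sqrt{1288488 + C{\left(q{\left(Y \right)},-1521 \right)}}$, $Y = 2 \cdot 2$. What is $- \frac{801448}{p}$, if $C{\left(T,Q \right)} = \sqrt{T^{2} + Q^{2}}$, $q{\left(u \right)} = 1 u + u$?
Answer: $- \frac{801448}{\sqrt{1288488 + \sqrt{2313505}}} \approx -705.63$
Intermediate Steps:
$Y = 4$
$q{\left(u \right)} = 2 u$ ($q{\left(u \right)} = u + u = 2 u$)
$C{\left(T,Q \right)} = \sqrt{Q^{2} + T^{2}}$
$p = \sqrt{1288488 + \sqrt{2313505}}$ ($p = \sqrt{1288488 + \sqrt{\left(-1521\right)^{2} + \left(2 \cdot 4\right)^{2}}} = \sqrt{1288488 + \sqrt{2313441 + 8^{2}}} = \sqrt{1288488 + \sqrt{2313441 + 64}} = \sqrt{1288488 + \sqrt{2313505}} \approx 1135.8$)
$- \frac{801448}{p} = - \frac{801448}{\sqrt{1288488 + \sqrt{2313505}}}$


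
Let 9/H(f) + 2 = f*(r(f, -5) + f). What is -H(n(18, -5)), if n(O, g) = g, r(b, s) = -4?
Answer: -9/43 ≈ -0.20930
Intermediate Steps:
H(f) = 9/(-2 + f*(-4 + f))
-H(n(18, -5)) = -9/(-2 + (-5)² - 4*(-5)) = -9/(-2 + 25 + 20) = -9/43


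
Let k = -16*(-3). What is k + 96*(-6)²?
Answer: 3504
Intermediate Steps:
k = 48
k + 96*(-6)² = 48 + 96*(-6)² = 48 + 96*36 = 48 + 3456 = 3504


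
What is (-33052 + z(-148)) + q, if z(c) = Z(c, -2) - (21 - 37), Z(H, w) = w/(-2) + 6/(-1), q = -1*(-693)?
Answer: -32348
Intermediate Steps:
q = 693
Z(H, w) = -6 - w/2 (Z(H, w) = w*(-½) + 6*(-1) = -w/2 - 6 = -6 - w/2)
z(c) = 11 (z(c) = (-6 - ½*(-2)) - (21 - 37) = (-6 + 1) - 1*(-16) = -5 + 16 = 11)
(-33052 + z(-148)) + q = (-33052 + 11) + 693 = -33041 + 693 = -32348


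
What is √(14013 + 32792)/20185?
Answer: √46805/20185 ≈ 0.010718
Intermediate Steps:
√(14013 + 32792)/20185 = √46805*(1/20185) = √46805/20185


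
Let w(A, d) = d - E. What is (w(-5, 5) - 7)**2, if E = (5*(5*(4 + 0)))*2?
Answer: 40804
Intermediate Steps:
E = 200 (E = (5*(5*4))*2 = (5*20)*2 = 100*2 = 200)
w(A, d) = -200 + d (w(A, d) = d - 1*200 = d - 200 = -200 + d)
(w(-5, 5) - 7)**2 = ((-200 + 5) - 7)**2 = (-195 - 7)**2 = (-202)**2 = 40804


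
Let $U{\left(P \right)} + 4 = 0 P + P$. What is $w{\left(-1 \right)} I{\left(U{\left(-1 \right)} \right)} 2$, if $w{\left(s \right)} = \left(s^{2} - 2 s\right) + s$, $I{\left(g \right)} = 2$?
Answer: $8$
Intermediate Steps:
$U{\left(P \right)} = -4 + P$ ($U{\left(P \right)} = -4 + \left(0 P + P\right) = -4 + \left(0 + P\right) = -4 + P$)
$w{\left(s \right)} = s^{2} - s$
$w{\left(-1 \right)} I{\left(U{\left(-1 \right)} \right)} 2 = - (-1 - 1) 2 \cdot 2 = \left(-1\right) \left(-2\right) 2 \cdot 2 = 2 \cdot 2 \cdot 2 = 4 \cdot 2 = 8$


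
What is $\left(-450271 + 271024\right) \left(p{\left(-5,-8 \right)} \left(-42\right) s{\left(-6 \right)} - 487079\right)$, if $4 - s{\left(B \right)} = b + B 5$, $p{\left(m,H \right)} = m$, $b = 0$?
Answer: $86027625933$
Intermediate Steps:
$s{\left(B \right)} = 4 - 5 B$ ($s{\left(B \right)} = 4 - \left(0 + B 5\right) = 4 - \left(0 + 5 B\right) = 4 - 5 B$)
$\left(-450271 + 271024\right) \left(p{\left(-5,-8 \right)} \left(-42\right) s{\left(-6 \right)} - 487079\right) = \left(-450271 + 271024\right) \left(\left(-5\right) \left(-42\right) \left(4 - -30\right) - 487079\right) = - 179247 \left(210 \left(4 + 30\right) - 487079\right) = - 179247 \left(210 \cdot 34 - 487079\right) = - 179247 \left(7140 - 487079\right) = \left(-179247\right) \left(-479939\right) = 86027625933$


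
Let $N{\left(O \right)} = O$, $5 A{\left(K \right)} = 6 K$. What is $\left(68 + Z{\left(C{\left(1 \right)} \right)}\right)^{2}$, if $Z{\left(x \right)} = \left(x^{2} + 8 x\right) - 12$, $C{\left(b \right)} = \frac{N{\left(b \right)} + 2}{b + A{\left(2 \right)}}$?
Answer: $\frac{340365601}{83521} \approx 4075.2$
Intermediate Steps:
$A{\left(K \right)} = \frac{6 K}{5}$
$C{\left(b \right)} = \frac{2 + b}{\frac{12}{5} + b}$ ($C{\left(b \right)} = \frac{b + 2}{b + \frac{6}{5} \cdot 2} = \frac{2 + b}{b + \frac{12}{5}} = \frac{2 + b}{\frac{12}{5} + b}$)
$Z{\left(x \right)} = -12 + x^{2} + 8 x$
$\left(68 + Z{\left(C{\left(1 \right)} \right)}\right)^{2} = \left(68 + \left(-12 + \left(\frac{5 \left(2 + 1\right)}{12 + 5 \cdot 1}\right)^{2} + 8 \frac{5 \left(2 + 1\right)}{12 + 5 \cdot 1}\right)\right)^{2} = \left(68 + \left(-12 + \left(5 \frac{1}{12 + 5} \cdot 3\right)^{2} + 8 \cdot 5 \frac{1}{12 + 5} \cdot 3\right)\right)^{2} = \left(68 + \left(-12 + \left(5 \cdot \frac{1}{17} \cdot 3\right)^{2} + 8 \cdot 5 \cdot \frac{1}{17} \cdot 3\right)\right)^{2} = \left(68 + \left(-12 + \left(\frac{15}{17}\right)^{2} + 8 \cdot \frac{15}{17}\right)\right)^{2} = \left(68 + \left(-12 + \frac{225}{289} + \frac{120}{17}\right)\right)^{2} = \left(68 - \frac{1203}{289}\right)^{2} = \left(\frac{18449}{289}\right)^{2} = \frac{340365601}{83521}$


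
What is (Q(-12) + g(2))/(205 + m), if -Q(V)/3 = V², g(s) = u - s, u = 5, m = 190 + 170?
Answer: -429/565 ≈ -0.75929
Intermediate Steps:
m = 360
g(s) = 5 - s
Q(V) = -3*V²
(Q(-12) + g(2))/(205 + m) = (-3*(-12)² + (5 - 1*2))/(205 + 360) = (-3*144 + (5 - 2))/565 = (-432 + 3)*(1/565) = -429*1/565 = -429/565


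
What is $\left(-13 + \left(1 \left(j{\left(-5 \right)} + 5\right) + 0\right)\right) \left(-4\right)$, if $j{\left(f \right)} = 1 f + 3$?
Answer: $40$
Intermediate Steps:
$j{\left(f \right)} = 3 + f$ ($j{\left(f \right)} = f + 3 = 3 + f$)
$\left(-13 + \left(1 \left(j{\left(-5 \right)} + 5\right) + 0\right)\right) \left(-4\right) = \left(-13 + \left(1 \left(\left(3 - 5\right) + 5\right) + 0\right)\right) \left(-4\right) = \left(-13 + \left(1 \left(-2 + 5\right) + 0\right)\right) \left(-4\right) = \left(-13 + \left(1 \cdot 3 + 0\right)\right) \left(-4\right) = \left(-13 + \left(3 + 0\right)\right) \left(-4\right) = \left(-13 + 3\right) \left(-4\right) = \left(-10\right) \left(-4\right) = 40$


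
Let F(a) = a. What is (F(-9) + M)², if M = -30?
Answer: 1521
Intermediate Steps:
(F(-9) + M)² = (-9 - 30)² = (-39)² = 1521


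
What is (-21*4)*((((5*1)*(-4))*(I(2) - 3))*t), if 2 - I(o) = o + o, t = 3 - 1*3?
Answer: 0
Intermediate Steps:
t = 0 (t = 3 - 3 = 0)
I(o) = 2 - 2*o (I(o) = 2 - (o + o) = 2 - 2*o)
(-21*4)*((((5*1)*(-4))*(I(2) - 3))*t) = (-21*4)*((((5*1)*(-4))*((2 - 2*2) - 3))*0) = -84*(5*(-4))*((2 - 4) - 3)*0 = -84*(-20*(-2 - 3))*0 = -84*(-20*(-5))*0 = -8400*0 = -84*0 = 0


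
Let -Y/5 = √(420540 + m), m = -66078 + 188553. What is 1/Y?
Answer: -√60335/905025 ≈ -0.00027141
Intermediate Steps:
m = 122475
Y = -15*√60335 (Y = -5*√(420540 + 122475) = -15*√60335 ≈ -3684.5)
1/Y = 1/(-15*√60335) = -√60335/905025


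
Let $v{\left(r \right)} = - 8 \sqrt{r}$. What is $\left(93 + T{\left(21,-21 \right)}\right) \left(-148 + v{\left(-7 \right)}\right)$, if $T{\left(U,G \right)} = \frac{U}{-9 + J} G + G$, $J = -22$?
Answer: $- \frac{395604}{31} - \frac{21384 i \sqrt{7}}{31} \approx -12761.0 - 1825.1 i$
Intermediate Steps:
$T{\left(U,G \right)} = G - \frac{G U}{31}$ ($T{\left(U,G \right)} = \frac{U}{-9 - 22} G + G = \frac{U}{-31} G + G = - \frac{U}{31} G + G = - \frac{G U}{31} + G = G - \frac{G U}{31}$)
$\left(93 + T{\left(21,-21 \right)}\right) \left(-148 + v{\left(-7 \right)}\right) = \left(93 + \frac{1}{31} \left(-21\right) \left(31 - 21\right)\right) \left(-148 - 8 \sqrt{-7}\right) = \left(93 + \frac{1}{31} \left(-21\right) \left(31 - 21\right)\right) \left(-148 - 8 i \sqrt{7}\right) = \left(93 + \frac{1}{31} \left(-21\right) 10\right) \left(-148 - 8 i \sqrt{7}\right) = \left(93 - \frac{210}{31}\right) \left(-148 - 8 i \sqrt{7}\right) = \frac{2673 \left(-148 - 8 i \sqrt{7}\right)}{31} = - \frac{395604}{31} - \frac{21384 i \sqrt{7}}{31}$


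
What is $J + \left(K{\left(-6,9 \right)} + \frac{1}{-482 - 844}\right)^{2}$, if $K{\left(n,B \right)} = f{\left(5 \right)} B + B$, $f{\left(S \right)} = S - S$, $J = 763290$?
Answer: $\frac{1342216884529}{1758276} \approx 7.6337 \cdot 10^{5}$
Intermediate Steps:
$f{\left(S \right)} = 0$
$K{\left(n,B \right)} = B$ ($K{\left(n,B \right)} = 0 B + B = 0 + B = B$)
$J + \left(K{\left(-6,9 \right)} + \frac{1}{-482 - 844}\right)^{2} = 763290 + \left(9 + \frac{1}{-482 - 844}\right)^{2} = 763290 + \left(9 + \frac{1}{-1326}\right)^{2} = 763290 + \left(9 - \frac{1}{1326}\right)^{2} = 763290 + \left(\frac{11933}{1326}\right)^{2} = 763290 + \frac{142396489}{1758276} = \frac{1342216884529}{1758276}$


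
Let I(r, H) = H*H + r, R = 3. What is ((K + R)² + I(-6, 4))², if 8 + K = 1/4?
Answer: 271441/256 ≈ 1060.3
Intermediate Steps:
I(r, H) = r + H² (I(r, H) = H² + r = r + H²)
K = -31/4 (K = -8 + 1/4 = -8 + ¼ = -31/4 ≈ -7.7500)
((K + R)² + I(-6, 4))² = ((-31/4 + 3)² + (-6 + 4²))² = ((-19/4)² + (-6 + 16))² = (361/16 + 10)² = (521/16)² = 271441/256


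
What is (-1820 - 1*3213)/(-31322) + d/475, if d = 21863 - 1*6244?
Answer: 491608993/14877950 ≈ 33.043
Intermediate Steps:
d = 15619 (d = 21863 - 6244 = 15619)
(-1820 - 1*3213)/(-31322) + d/475 = (-1820 - 1*3213)/(-31322) + 15619/475 = (-1820 - 3213)*(-1/31322) + 15619*(1/475) = -5033*(-1/31322) + 15619/475 = 5033/31322 + 15619/475 = 491608993/14877950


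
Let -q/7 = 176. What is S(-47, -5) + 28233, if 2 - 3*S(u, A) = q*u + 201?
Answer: 26596/3 ≈ 8865.3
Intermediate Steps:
q = -1232 (q = -7*176 = -1232)
S(u, A) = -199/3 + 1232*u/3 (S(u, A) = ⅔ - (-1232*u + 201)/3 = ⅔ - (201 - 1232*u)/3 = ⅔ + (-67 + 1232*u/3) = -199/3 + 1232*u/3)
S(-47, -5) + 28233 = (-199/3 + (1232/3)*(-47)) + 28233 = (-199/3 - 57904/3) + 28233 = -58103/3 + 28233 = 26596/3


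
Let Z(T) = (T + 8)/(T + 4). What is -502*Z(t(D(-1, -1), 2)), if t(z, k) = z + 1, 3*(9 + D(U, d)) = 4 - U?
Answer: 2510/7 ≈ 358.57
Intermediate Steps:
D(U, d) = -23/3 - U/3 (D(U, d) = -9 + (4 - U)/3 = -9 + (4/3 - U/3) = -23/3 - U/3)
t(z, k) = 1 + z
Z(T) = (8 + T)/(4 + T)
-502*Z(t(D(-1, -1), 2)) = -502*(8 + (1 + (-23/3 - 1/3*(-1))))/(4 + (1 + (-23/3 - 1/3*(-1)))) = -502*(8 + (1 + (-23/3 + 1/3)))/(4 + (1 + (-23/3 + 1/3))) = -502*(8 + (1 - 22/3))/(4 + (1 - 22/3)) = -502*(8 - 19/3)/(4 - 19/3) = -502*5/((-7/3)*3) = -(-1506)*5/(7*3) = -502*(-5/7) = 2510/7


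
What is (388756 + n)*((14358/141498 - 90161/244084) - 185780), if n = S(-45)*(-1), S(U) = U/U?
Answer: -138577486763520945435/1918744324 ≈ -7.2223e+10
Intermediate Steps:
S(U) = 1
n = -1 (n = 1*(-1) = -1)
(388756 + n)*((14358/141498 - 90161/244084) - 185780) = (388756 - 1)*((14358/141498 - 90161/244084) - 185780) = 388755*((14358*(1/141498) - 90161*1/244084) - 185780) = 388755*((2393/23583 - 90161/244084) - 185780) = 388755*(-1542173851/5756232972 - 185780) = 388755*(-1069394503712011/5756232972) = -138577486763520945435/1918744324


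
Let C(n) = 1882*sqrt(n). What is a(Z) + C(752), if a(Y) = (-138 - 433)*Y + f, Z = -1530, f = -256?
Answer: 873374 + 7528*sqrt(47) ≈ 9.2498e+5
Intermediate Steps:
a(Y) = -256 - 571*Y (a(Y) = (-138 - 433)*Y - 256 = -571*Y - 256 = -256 - 571*Y)
a(Z) + C(752) = (-256 - 571*(-1530)) + 1882*sqrt(752) = (-256 + 873630) + 1882*(4*sqrt(47)) = 873374 + 7528*sqrt(47)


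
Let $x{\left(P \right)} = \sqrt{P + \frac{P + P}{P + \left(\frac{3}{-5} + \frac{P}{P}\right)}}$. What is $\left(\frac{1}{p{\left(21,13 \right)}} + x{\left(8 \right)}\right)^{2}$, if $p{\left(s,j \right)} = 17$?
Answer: $\frac{60133}{6069} + \frac{8 \sqrt{273}}{357} \approx 10.278$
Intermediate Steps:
$x{\left(P \right)} = \sqrt{P + \frac{2 P}{\frac{2}{5} + P}}$ ($x{\left(P \right)} = \sqrt{P + \frac{2 P}{P + \left(3 \left(- \frac{1}{5}\right) + 1\right)}} = \sqrt{P + \frac{2 P}{P + \left(- \frac{3}{5} + 1\right)}} = \sqrt{P + \frac{2 P}{P + \frac{2}{5}}} = \sqrt{P + \frac{2 P}{\frac{2}{5} + P}}$)
$\left(\frac{1}{p{\left(21,13 \right)}} + x{\left(8 \right)}\right)^{2} = \left(\frac{1}{17} + \sqrt{\frac{8 \left(12 + 5 \cdot 8\right)}{2 + 5 \cdot 8}}\right)^{2} = \left(\frac{1}{17} + \sqrt{\frac{8 \left(12 + 40\right)}{2 + 40}}\right)^{2} = \left(\frac{1}{17} + \sqrt{8 \cdot \frac{1}{42} \cdot 52}\right)^{2} = \left(\frac{1}{17} + \sqrt{\frac{208}{21}}\right)^{2} = \left(\frac{1}{17} + \frac{4 \sqrt{273}}{21}\right)^{2}$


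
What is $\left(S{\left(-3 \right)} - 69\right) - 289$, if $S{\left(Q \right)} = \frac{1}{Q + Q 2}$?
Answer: $- \frac{3223}{9} \approx -358.11$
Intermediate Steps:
$S{\left(Q \right)} = \frac{1}{3 Q}$ ($S{\left(Q \right)} = \frac{1}{Q + 2 Q} = \frac{1}{3 Q}$)
$\left(S{\left(-3 \right)} - 69\right) - 289 = \left(\frac{1}{3 \left(-3\right)} - 69\right) - 289 = \left(\frac{1}{3} \left(- \frac{1}{3}\right) - 69\right) - 289 = \left(- \frac{1}{9} - 69\right) - 289 = - \frac{622}{9} - 289 = - \frac{3223}{9}$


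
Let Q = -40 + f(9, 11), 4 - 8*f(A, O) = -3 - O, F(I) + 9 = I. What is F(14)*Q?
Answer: -755/4 ≈ -188.75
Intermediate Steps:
F(I) = -9 + I
f(A, O) = 7/8 + O/8 (f(A, O) = 1/2 - (-3 - O)/8 = 1/2 + (3/8 + O/8) = 7/8 + O/8)
Q = -151/4 (Q = -40 + (7/8 + (1/8)*11) = -40 + (7/8 + 11/8) = -40 + 9/4 = -151/4 ≈ -37.750)
F(14)*Q = (-9 + 14)*(-151/4) = 5*(-151/4) = -755/4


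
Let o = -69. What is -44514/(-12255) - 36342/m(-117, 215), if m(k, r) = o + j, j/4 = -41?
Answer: 151914324/951805 ≈ 159.61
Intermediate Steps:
j = -164 (j = 4*(-41) = -164)
m(k, r) = -233 (m(k, r) = -69 - 164 = -233)
-44514/(-12255) - 36342/m(-117, 215) = -44514/(-12255) - 36342/(-233) = -44514*(-1/12255) - 36342*(-1/233) = 14838/4085 + 36342/233 = 151914324/951805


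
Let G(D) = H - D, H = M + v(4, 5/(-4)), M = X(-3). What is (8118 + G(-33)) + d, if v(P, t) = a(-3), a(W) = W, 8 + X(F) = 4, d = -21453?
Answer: -13309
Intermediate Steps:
X(F) = -4 (X(F) = -8 + 4 = -4)
M = -4
v(P, t) = -3
H = -7 (H = -4 - 3 = -7)
G(D) = -7 - D
(8118 + G(-33)) + d = (8118 + (-7 - 1*(-33))) - 21453 = (8118 + (-7 + 33)) - 21453 = (8118 + 26) - 21453 = 8144 - 21453 = -13309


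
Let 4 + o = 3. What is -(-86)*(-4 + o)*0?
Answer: 0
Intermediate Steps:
o = -1 (o = -4 + 3 = -1)
-(-86)*(-4 + o)*0 = -(-86)*(-4 - 1)*0 = -(-86)*(-5)*0 = -43*10*0 = -430*0 = 0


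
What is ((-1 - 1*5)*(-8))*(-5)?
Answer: -240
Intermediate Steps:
((-1 - 1*5)*(-8))*(-5) = ((-1 - 5)*(-8))*(-5) = -6*(-8)*(-5) = 48*(-5) = -240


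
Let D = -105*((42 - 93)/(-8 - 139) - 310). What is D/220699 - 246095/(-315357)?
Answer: 64566302750/69598974543 ≈ 0.92769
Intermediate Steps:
D = 227595/7 (D = -105*(-51/(-147) - 310) = -105*(-51*(-1/147) - 310) = -105*(17/49 - 310) = -105*(-15173/49) = 227595/7 ≈ 32514.)
D/220699 - 246095/(-315357) = (227595/7)/220699 - 246095/(-315357) = (227595/7)*(1/220699) - 246095*(-1/315357) = 227595/1544893 + 246095/315357 = 64566302750/69598974543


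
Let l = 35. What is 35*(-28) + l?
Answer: -945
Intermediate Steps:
35*(-28) + l = 35*(-28) + 35 = -980 + 35 = -945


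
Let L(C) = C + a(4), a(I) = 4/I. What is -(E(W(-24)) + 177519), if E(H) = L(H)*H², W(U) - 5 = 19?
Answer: -191919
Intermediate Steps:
L(C) = 1 + C (L(C) = C + 4/4 = C + 4*(¼) = C + 1 = 1 + C)
W(U) = 24 (W(U) = 5 + 19 = 24)
E(H) = H²*(1 + H) (E(H) = (1 + H)*H² = H²*(1 + H))
-(E(W(-24)) + 177519) = -(24²*(1 + 24) + 177519) = -(576*25 + 177519) = -(14400 + 177519) = -1*191919 = -191919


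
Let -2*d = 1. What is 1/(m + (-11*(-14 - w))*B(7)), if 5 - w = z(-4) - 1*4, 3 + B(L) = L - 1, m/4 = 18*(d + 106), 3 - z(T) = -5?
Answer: 1/8091 ≈ 0.00012359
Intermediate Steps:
d = -½ (d = -½*1 = -½ ≈ -0.50000)
z(T) = 8 (z(T) = 3 - 1*(-5) = 3 + 5 = 8)
m = 7596 (m = 4*(18*(-½ + 106)) = 4*(18*(211/2)) = 4*1899 = 7596)
B(L) = -4 + L (B(L) = -3 + (L - 1) = -3 + (-1 + L) = -4 + L)
w = 1 (w = 5 - (8 - 1*4) = 5 - (8 - 4) = 5 - 1*4 = 5 - 4 = 1)
1/(m + (-11*(-14 - w))*B(7)) = 1/(7596 + (-11*(-14 - 1*1))*(-4 + 7)) = 1/(7596 - 11*(-14 - 1)*3) = 1/(7596 - 11*(-15)*3) = 1/(7596 + 165*3) = 1/(7596 + 495) = 1/8091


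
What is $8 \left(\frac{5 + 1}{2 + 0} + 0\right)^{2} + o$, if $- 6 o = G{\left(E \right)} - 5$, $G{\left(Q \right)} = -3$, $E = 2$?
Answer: $\frac{220}{3} \approx 73.333$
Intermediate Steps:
$o = \frac{4}{3}$ ($o = - \frac{-3 - 5}{6} = \left(- \frac{1}{6}\right) \left(-8\right) = \frac{4}{3} \approx 1.3333$)
$8 \left(\frac{5 + 1}{2 + 0} + 0\right)^{2} + o = 8 \left(\frac{5 + 1}{2 + 0} + 0\right)^{2} + \frac{4}{3} = 8 \left(\frac{6}{2} + 0\right)^{2} + \frac{4}{3} = 8 \left(6 \cdot \frac{1}{2} + 0\right)^{2} + \frac{4}{3} = 8 \left(3 + 0\right)^{2} + \frac{4}{3} = 8 \cdot 3^{2} + \frac{4}{3} = 8 \cdot 9 + \frac{4}{3} = 72 + \frac{4}{3} = \frac{220}{3}$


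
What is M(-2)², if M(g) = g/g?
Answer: 1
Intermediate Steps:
M(g) = 1
M(-2)² = 1² = 1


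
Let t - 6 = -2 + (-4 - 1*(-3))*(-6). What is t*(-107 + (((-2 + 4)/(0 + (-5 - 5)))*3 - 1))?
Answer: -1086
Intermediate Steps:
t = 10 (t = 6 + (-2 + (-4 - 1*(-3))*(-6)) = 6 + (-2 + (-4 + 3)*(-6)) = 6 + (-2 - 1*(-6)) = 6 + (-2 + 6) = 6 + 4 = 10)
t*(-107 + (((-2 + 4)/(0 + (-5 - 5)))*3 - 1)) = 10*(-107 + (((-2 + 4)/(0 + (-5 - 5)))*3 - 1)) = 10*(-107 + ((2/(0 - 10))*3 - 1)) = 10*(-107 + ((2/(-10))*3 - 1)) = 10*(-107 + ((2*(-⅒))*3 - 1)) = 10*(-107 + (-⅕*3 - 1)) = 10*(-107 + (-⅗ - 1)) = 10*(-107 - 8/5) = 10*(-543/5) = -1086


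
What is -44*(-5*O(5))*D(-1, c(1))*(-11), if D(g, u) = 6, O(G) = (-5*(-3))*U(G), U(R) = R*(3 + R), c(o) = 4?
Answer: -8712000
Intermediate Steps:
O(G) = 15*G*(3 + G) (O(G) = (-5*(-3))*(G*(3 + G)) = 15*(G*(3 + G)) = 15*G*(3 + G))
-44*(-5*O(5))*D(-1, c(1))*(-11) = -44*(-75*5*(3 + 5))*6*(-11) = -44*(-75*5*8)*6*(-11) = -44*(-5*600)*6*(-11) = -(-132000)*6*(-11) = -44*(-18000)*(-11) = 792000*(-11) = -8712000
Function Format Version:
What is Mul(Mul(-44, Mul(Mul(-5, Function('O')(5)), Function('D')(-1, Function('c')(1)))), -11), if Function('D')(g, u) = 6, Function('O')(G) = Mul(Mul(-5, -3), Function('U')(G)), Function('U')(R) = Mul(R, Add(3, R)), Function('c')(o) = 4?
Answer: -8712000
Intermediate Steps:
Function('O')(G) = Mul(15, G, Add(3, G)) (Function('O')(G) = Mul(Mul(-5, -3), Mul(G, Add(3, G))) = Mul(15, Mul(G, Add(3, G))) = Mul(15, G, Add(3, G)))
Mul(Mul(-44, Mul(Mul(-5, Function('O')(5)), Function('D')(-1, Function('c')(1)))), -11) = Mul(Mul(-44, Mul(Mul(-5, Mul(15, 5, Add(3, 5))), 6)), -11) = Mul(Mul(-44, Mul(Mul(-5, Mul(15, 5, 8)), 6)), -11) = Mul(Mul(-44, Mul(Mul(-5, 600), 6)), -11) = Mul(Mul(-44, Mul(-3000, 6)), -11) = Mul(Mul(-44, -18000), -11) = Mul(792000, -11) = -8712000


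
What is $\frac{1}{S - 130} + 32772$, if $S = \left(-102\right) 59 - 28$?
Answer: $\frac{202399871}{6176} \approx 32772.0$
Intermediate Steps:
$S = -6046$ ($S = -6018 - 28 = -6046$)
$\frac{1}{S - 130} + 32772 = \frac{1}{-6046 - 130} + 32772 = \frac{1}{-6176} + 32772 = - \frac{1}{6176} + 32772 = \frac{202399871}{6176}$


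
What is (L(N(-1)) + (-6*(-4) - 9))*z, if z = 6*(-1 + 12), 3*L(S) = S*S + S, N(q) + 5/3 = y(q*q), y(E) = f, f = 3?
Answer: 9526/9 ≈ 1058.4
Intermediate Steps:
y(E) = 3
N(q) = 4/3 (N(q) = -5/3 + 3 = 4/3)
L(S) = S/3 + S²/3 (L(S) = (S*S + S)/3 = (S² + S)/3 = (S + S²)/3 = S/3 + S²/3)
z = 66 (z = 6*11 = 66)
(L(N(-1)) + (-6*(-4) - 9))*z = ((⅓)*(4/3)*(1 + 4/3) + (-6*(-4) - 9))*66 = ((⅓)*(4/3)*(7/3) + (24 - 9))*66 = (28/27 + 15)*66 = (433/27)*66 = 9526/9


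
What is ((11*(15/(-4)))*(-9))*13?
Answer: 19305/4 ≈ 4826.3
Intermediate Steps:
((11*(15/(-4)))*(-9))*13 = ((11*(15*(-¼)))*(-9))*13 = ((11*(-15/4))*(-9))*13 = -165/4*(-9)*13 = (1485/4)*13 = 19305/4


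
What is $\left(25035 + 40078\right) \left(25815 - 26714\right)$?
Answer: $-58536587$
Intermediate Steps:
$\left(25035 + 40078\right) \left(25815 - 26714\right) = 65113 \left(25815 - 26714\right) = 65113 \left(-899\right) = -58536587$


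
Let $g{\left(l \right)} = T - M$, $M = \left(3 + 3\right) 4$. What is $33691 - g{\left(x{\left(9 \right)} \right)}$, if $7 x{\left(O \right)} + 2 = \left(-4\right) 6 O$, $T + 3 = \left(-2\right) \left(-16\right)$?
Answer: $33686$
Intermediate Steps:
$T = 29$ ($T = -3 - -32 = -3 + 32 = 29$)
$M = 24$ ($M = 6 \cdot 4 = 24$)
$x{\left(O \right)} = - \frac{2}{7} - \frac{24 O}{7}$ ($x{\left(O \right)} = - \frac{2}{7} + \frac{\left(-4\right) 6 O}{7} = - \frac{2}{7} + \frac{\left(-24\right) O}{7} = - \frac{2}{7} - \frac{24 O}{7}$)
$g{\left(l \right)} = 5$ ($g{\left(l \right)} = 29 - 24 = 5$)
$33691 - g{\left(x{\left(9 \right)} \right)} = 33691 - 5 = 33686$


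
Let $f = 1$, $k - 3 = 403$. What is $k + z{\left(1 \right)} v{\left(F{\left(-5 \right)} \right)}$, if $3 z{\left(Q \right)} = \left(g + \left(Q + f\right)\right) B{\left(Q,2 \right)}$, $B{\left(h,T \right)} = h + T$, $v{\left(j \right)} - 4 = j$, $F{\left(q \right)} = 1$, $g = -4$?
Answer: $396$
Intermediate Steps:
$k = 406$ ($k = 3 + 403 = 406$)
$v{\left(j \right)} = 4 + j$
$B{\left(h,T \right)} = T + h$
$z{\left(Q \right)} = \frac{\left(-3 + Q\right) \left(2 + Q\right)}{3}$ ($z{\left(Q \right)} = \frac{\left(-4 + \left(Q + 1\right)\right) \left(2 + Q\right)}{3} = \frac{\left(-4 + \left(1 + Q\right)\right) \left(2 + Q\right)}{3} = \frac{\left(-3 + Q\right) \left(2 + Q\right)}{3}$)
$k + z{\left(1 \right)} v{\left(F{\left(-5 \right)} \right)} = 406 + \frac{\left(-3 + 1\right) \left(2 + 1\right)}{3} \left(4 + 1\right) = 406 + \frac{1}{3} \left(-2\right) 3 \cdot 5 = 406 - 10 = 396$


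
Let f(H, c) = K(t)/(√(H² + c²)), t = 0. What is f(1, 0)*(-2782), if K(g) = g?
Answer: 0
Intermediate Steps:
f(H, c) = 0 (f(H, c) = 0/(√(H² + c²)) = 0/√(H² + c²) = 0)
f(1, 0)*(-2782) = 0*(-2782) = 0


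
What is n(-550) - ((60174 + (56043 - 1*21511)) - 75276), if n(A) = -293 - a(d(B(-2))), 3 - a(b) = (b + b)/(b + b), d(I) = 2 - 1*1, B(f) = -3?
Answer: -19725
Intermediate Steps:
d(I) = 1 (d(I) = 2 - 1 = 1)
a(b) = 2 (a(b) = 3 - (b + b)/(b + b) = 3 - 2*b/(2*b) = 3 - 2*b*1/(2*b) = 3 - 1*1 = 3 - 1 = 2)
n(A) = -295 (n(A) = -293 - 1*2 = -293 - 2 = -295)
n(-550) - ((60174 + (56043 - 1*21511)) - 75276) = -295 - ((60174 + (56043 - 1*21511)) - 75276) = -295 - ((60174 + (56043 - 21511)) - 75276) = -295 - ((60174 + 34532) - 75276) = -295 - (94706 - 75276) = -295 - 1*19430 = -295 - 19430 = -19725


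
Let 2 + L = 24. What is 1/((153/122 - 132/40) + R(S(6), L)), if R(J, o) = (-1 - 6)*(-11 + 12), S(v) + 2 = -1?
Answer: -305/2759 ≈ -0.11055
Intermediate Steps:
L = 22 (L = -2 + 24 = 22)
S(v) = -3 (S(v) = -2 - 1 = -3)
R(J, o) = -7 (R(J, o) = -7*1 = -7)
1/((153/122 - 132/40) + R(S(6), L)) = 1/((153/122 - 132/40) - 7) = 1/((153*(1/122) - 132*1/40) - 7) = 1/((153/122 - 33/10) - 7) = 1/(-624/305 - 7) = 1/(-2759/305) = -305/2759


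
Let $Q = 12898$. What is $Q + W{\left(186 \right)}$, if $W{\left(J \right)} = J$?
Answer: $13084$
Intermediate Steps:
$Q + W{\left(186 \right)} = 12898 + 186 = 13084$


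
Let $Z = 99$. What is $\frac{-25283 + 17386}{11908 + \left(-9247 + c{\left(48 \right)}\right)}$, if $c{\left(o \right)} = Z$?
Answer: $- \frac{7897}{2760} \approx -2.8612$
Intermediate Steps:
$c{\left(o \right)} = 99$
$\frac{-25283 + 17386}{11908 + \left(-9247 + c{\left(48 \right)}\right)} = \frac{-25283 + 17386}{11908 + \left(-9247 + 99\right)} = - \frac{7897}{11908 - 9148} = - \frac{7897}{2760}$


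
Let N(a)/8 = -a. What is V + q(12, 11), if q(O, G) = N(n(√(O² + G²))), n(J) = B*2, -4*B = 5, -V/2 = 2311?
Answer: -4602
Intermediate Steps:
V = -4622 (V = -2*2311 = -4622)
B = -5/4 (B = -¼*5 = -5/4 ≈ -1.2500)
n(J) = -5/2 (n(J) = -5/4*2 = -5/2)
N(a) = -8*a (N(a) = 8*(-a) = -8*a)
q(O, G) = 20 (q(O, G) = -8*(-5/2) = 20)
V + q(12, 11) = -4622 + 20 = -4602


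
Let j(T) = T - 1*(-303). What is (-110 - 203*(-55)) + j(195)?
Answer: 11553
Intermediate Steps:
j(T) = 303 + T (j(T) = T + 303 = 303 + T)
(-110 - 203*(-55)) + j(195) = (-110 - 203*(-55)) + (303 + 195) = (-110 + 11165) + 498 = 11055 + 498 = 11553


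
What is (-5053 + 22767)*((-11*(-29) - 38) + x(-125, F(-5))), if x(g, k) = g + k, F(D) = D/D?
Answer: 2781098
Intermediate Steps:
F(D) = 1
(-5053 + 22767)*((-11*(-29) - 38) + x(-125, F(-5))) = (-5053 + 22767)*((-11*(-29) - 38) + (-125 + 1)) = 17714*((319 - 38) - 124) = 17714*(281 - 124) = 17714*157 = 2781098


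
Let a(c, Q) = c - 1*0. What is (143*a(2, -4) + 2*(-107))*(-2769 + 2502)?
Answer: -19224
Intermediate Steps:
a(c, Q) = c (a(c, Q) = c + 0 = c)
(143*a(2, -4) + 2*(-107))*(-2769 + 2502) = (143*2 + 2*(-107))*(-2769 + 2502) = (286 - 214)*(-267) = 72*(-267) = -19224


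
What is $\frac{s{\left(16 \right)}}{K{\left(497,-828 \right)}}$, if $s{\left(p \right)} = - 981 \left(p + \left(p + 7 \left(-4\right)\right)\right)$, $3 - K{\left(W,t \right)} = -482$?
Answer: $- \frac{3924}{485} \approx -8.0907$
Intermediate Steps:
$K{\left(W,t \right)} = 485$ ($K{\left(W,t \right)} = 3 - -482 = 3 + 482 = 485$)
$s{\left(p \right)} = 27468 - 1962 p$ ($s{\left(p \right)} = - 981 \left(p + \left(p - 28\right)\right) = - 981 \left(p + \left(-28 + p\right)\right) = - 981 \left(-28 + 2 p\right) = 27468 - 1962 p$)
$\frac{s{\left(16 \right)}}{K{\left(497,-828 \right)}} = \frac{27468 - 31392}{485} = \left(27468 - 31392\right) \frac{1}{485} = \left(-3924\right) \frac{1}{485} = - \frac{3924}{485}$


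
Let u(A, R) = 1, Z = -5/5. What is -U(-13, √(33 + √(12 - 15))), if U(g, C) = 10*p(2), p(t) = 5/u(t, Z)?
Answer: -50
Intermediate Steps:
Z = -1 (Z = -5*⅕ = -1)
p(t) = 5 (p(t) = 5/1 = 5*1 = 5)
U(g, C) = 50 (U(g, C) = 10*5 = 50)
-U(-13, √(33 + √(12 - 15))) = -1*50 = -50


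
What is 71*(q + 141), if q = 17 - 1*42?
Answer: 8236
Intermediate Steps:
q = -25 (q = 17 - 42 = -25)
71*(q + 141) = 71*(-25 + 141) = 71*116 = 8236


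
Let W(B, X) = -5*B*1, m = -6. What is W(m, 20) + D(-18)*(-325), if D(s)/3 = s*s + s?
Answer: -298320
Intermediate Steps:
D(s) = 3*s + 3*s**2 (D(s) = 3*(s*s + s) = 3*(s**2 + s) = 3*(s + s**2) = 3*s + 3*s**2)
W(B, X) = -5*B
W(m, 20) + D(-18)*(-325) = -5*(-6) + (3*(-18)*(1 - 18))*(-325) = 30 + (3*(-18)*(-17))*(-325) = 30 + 918*(-325) = 30 - 298350 = -298320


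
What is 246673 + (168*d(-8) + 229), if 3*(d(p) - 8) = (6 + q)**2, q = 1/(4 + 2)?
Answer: 2253380/9 ≈ 2.5038e+5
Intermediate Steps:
q = 1/6 ≈ 0.16667
d(p) = 2233/108 (d(p) = 8 + (6 + 1/6)**2/3 = 8 + (37/6)**2/3 = 8 + (1/3)*(1369/36) = 8 + 1369/108 = 2233/108)
246673 + (168*d(-8) + 229) = 246673 + (168*(2233/108) + 229) = 246673 + (31262/9 + 229) = 246673 + 33323/9 = 2253380/9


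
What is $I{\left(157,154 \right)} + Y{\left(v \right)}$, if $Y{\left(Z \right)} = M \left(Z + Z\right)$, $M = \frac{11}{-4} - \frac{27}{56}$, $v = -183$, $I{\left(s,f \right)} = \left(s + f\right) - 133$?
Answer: $\frac{38107}{28} \approx 1361.0$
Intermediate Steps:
$I{\left(s,f \right)} = -133 + f + s$ ($I{\left(s,f \right)} = \left(f + s\right) - 133 = -133 + f + s$)
$M = - \frac{181}{56}$ ($M = 11 \left(- \frac{1}{4}\right) - \frac{27}{56} = - \frac{11}{4} - \frac{27}{56} = - \frac{181}{56} \approx -3.2321$)
$Y{\left(Z \right)} = - \frac{181 Z}{28}$ ($Y{\left(Z \right)} = - \frac{181 \left(Z + Z\right)}{56} = - \frac{181 \cdot 2 Z}{56} = - \frac{181 Z}{28}$)
$I{\left(157,154 \right)} + Y{\left(v \right)} = \left(-133 + 154 + 157\right) - - \frac{33123}{28} = 178 + \frac{33123}{28} = \frac{38107}{28}$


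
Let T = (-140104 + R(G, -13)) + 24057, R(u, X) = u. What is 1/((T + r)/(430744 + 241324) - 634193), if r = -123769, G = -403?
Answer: -672068/426221061343 ≈ -1.5768e-6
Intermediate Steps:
T = -116450 (T = (-140104 - 403) + 24057 = -140507 + 24057 = -116450)
1/((T + r)/(430744 + 241324) - 634193) = 1/((-116450 - 123769)/(430744 + 241324) - 634193) = 1/(-240219/672068 - 634193) = 1/(-426221061343/672068) = -672068/426221061343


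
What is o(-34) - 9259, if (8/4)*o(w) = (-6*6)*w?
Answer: -8647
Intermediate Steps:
o(w) = -18*w (o(w) = ((-6*6)*w)/2 = (-36*w)/2 = -18*w)
o(-34) - 9259 = -18*(-34) - 9259 = 612 - 9259 = -8647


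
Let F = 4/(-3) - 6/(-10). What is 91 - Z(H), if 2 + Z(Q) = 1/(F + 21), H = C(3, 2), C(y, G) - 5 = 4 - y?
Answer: 28257/304 ≈ 92.951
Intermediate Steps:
C(y, G) = 9 - y (C(y, G) = 5 + (4 - y) = 9 - y)
F = -11/15 (F = 4*(-⅓) - 6*(-⅒) = -4/3 + ⅗ = -11/15 ≈ -0.73333)
H = 6 (H = 9 - 1*3 = 9 - 3 = 6)
Z(Q) = -593/304 (Z(Q) = -2 + 1/(-11/15 + 21) = -2 + 1/(304/15) = -2 + 15/304 = -593/304)
91 - Z(H) = 91 - 1*(-593/304) = 91 + 593/304 = 28257/304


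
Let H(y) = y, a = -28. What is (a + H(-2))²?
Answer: 900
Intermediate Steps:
(a + H(-2))² = (-28 - 2)² = (-30)² = 900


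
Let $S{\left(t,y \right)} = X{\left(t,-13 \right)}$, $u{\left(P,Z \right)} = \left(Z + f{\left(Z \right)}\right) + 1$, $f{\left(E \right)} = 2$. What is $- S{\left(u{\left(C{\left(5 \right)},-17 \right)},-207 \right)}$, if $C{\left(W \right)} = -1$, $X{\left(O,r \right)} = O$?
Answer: $14$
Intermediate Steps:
$u{\left(P,Z \right)} = 3 + Z$ ($u{\left(P,Z \right)} = \left(Z + 2\right) + 1 = \left(2 + Z\right) + 1 = 3 + Z$)
$S{\left(t,y \right)} = t$
$- S{\left(u{\left(C{\left(5 \right)},-17 \right)},-207 \right)} = - (3 - 17) = \left(-1\right) \left(-14\right) = 14$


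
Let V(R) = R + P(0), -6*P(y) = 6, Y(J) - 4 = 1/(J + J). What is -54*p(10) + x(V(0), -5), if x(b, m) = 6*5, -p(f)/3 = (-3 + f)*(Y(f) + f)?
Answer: 159627/10 ≈ 15963.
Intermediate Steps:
Y(J) = 4 + 1/(2*J) (Y(J) = 4 + 1/(J + J) = 4 + 1/(2*J))
P(y) = -1 (P(y) = -1/6*6 = -1)
V(R) = -1 + R (V(R) = R - 1 = -1 + R)
p(f) = -3*(-3 + f)*(4 + f + 1/(2*f)) (p(f) = -3*(-3 + f)*((4 + 1/(2*f)) + f) = -3*(-3 + f)*(4 + f + 1/(2*f)))
x(b, m) = 30
-54*p(10) + x(V(0), -5) = -54*(69/2 - 3*10 - 3*10**2 + (9/2)/10) + 30 = -54*(69/2 - 30 - 3*100 + (9/2)*(1/10)) + 30 = -54*(69/2 - 30 - 300 + 9/20) + 30 = -54*(-5901/20) + 30 = 159327/10 + 30 = 159627/10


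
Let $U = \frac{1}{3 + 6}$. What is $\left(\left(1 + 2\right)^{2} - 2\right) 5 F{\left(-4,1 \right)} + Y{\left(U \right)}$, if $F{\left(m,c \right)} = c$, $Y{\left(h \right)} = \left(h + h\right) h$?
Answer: $\frac{2837}{81} \approx 35.025$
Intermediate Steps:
$U = \frac{1}{9} \approx 0.11111$
$Y{\left(h \right)} = 2 h^{2}$ ($Y{\left(h \right)} = 2 h h = 2 h^{2}$)
$\left(\left(1 + 2\right)^{2} - 2\right) 5 F{\left(-4,1 \right)} + Y{\left(U \right)} = \left(\left(1 + 2\right)^{2} - 2\right) 5 \cdot 1 + \frac{2}{81} = \left(3^{2} - 2\right) 5 \cdot 1 + 2 \cdot \frac{1}{81} = \left(9 - 2\right) 5 \cdot 1 + \frac{2}{81} = 7 \cdot 5 \cdot 1 + \frac{2}{81} = 35 \cdot 1 + \frac{2}{81} = 35 + \frac{2}{81} = \frac{2837}{81}$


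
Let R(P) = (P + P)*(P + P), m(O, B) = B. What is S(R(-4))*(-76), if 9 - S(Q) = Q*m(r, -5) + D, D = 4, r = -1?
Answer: -24700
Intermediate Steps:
R(P) = 4*P² (R(P) = (2*P)*(2*P) = 4*P²)
S(Q) = 5 + 5*Q (S(Q) = 9 - (Q*(-5) + 4) = 9 - (-5*Q + 4) = 9 - (4 - 5*Q) = 9 + (-4 + 5*Q) = 5 + 5*Q)
S(R(-4))*(-76) = (5 + 5*(4*(-4)²))*(-76) = (5 + 5*(4*16))*(-76) = (5 + 5*64)*(-76) = (5 + 320)*(-76) = 325*(-76) = -24700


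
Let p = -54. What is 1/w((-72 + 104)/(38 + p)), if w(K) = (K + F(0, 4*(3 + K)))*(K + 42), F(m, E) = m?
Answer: -1/80 ≈ -0.012500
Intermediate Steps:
w(K) = K*(42 + K) (w(K) = (K + 0)*(K + 42) = K*(42 + K))
1/w((-72 + 104)/(38 + p)) = 1/(((-72 + 104)/(38 - 54))*(42 + (-72 + 104)/(38 - 54))) = 1/((32/(-16))*(42 + 32/(-16))) = 1/((32*(-1/16))*(42 + 32*(-1/16))) = 1/(-2*(42 - 2)) = 1/(-2*40) = 1/(-80) = -1/80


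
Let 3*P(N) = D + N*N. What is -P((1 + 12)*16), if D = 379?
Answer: -43643/3 ≈ -14548.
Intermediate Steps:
P(N) = 379/3 + N²/3 (P(N) = (379 + N*N)/3 = (379 + N²)/3 = 379/3 + N²/3)
-P((1 + 12)*16) = -(379/3 + ((1 + 12)*16)²/3) = -(379/3 + (13*16)²/3) = -(379/3 + (⅓)*208²) = -(379/3 + (⅓)*43264) = -(379/3 + 43264/3) = -1*43643/3 = -43643/3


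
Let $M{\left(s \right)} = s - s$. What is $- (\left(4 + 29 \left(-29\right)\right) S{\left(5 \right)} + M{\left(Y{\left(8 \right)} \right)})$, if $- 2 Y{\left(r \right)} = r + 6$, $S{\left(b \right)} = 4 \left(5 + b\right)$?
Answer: $33480$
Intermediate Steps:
$S{\left(b \right)} = 20 + 4 b$
$Y{\left(r \right)} = -3 - \frac{r}{2}$ ($Y{\left(r \right)} = - \frac{r + 6}{2} = - \frac{6 + r}{2} = -3 - \frac{r}{2}$)
$M{\left(s \right)} = 0$
$- (\left(4 + 29 \left(-29\right)\right) S{\left(5 \right)} + M{\left(Y{\left(8 \right)} \right)}) = - (\left(4 + 29 \left(-29\right)\right) \left(20 + 4 \cdot 5\right) + 0) = - (\left(4 - 841\right) \left(20 + 20\right) + 0) = - (\left(-837\right) 40 + 0) = - (-33480 + 0) = \left(-1\right) \left(-33480\right) = 33480$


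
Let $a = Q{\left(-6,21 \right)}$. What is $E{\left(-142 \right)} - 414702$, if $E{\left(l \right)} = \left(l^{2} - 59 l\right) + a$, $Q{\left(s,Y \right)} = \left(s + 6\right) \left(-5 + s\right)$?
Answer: $-386160$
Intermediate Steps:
$Q{\left(s,Y \right)} = \left(-5 + s\right) \left(6 + s\right)$ ($Q{\left(s,Y \right)} = \left(6 + s\right) \left(-5 + s\right) = \left(-5 + s\right) \left(6 + s\right)$)
$a = 0$ ($a = -30 - 6 + \left(-6\right)^{2} = -30 - 6 + 36 = 0$)
$E{\left(l \right)} = l^{2} - 59 l$ ($E{\left(l \right)} = \left(l^{2} - 59 l\right) + 0 = l^{2} - 59 l$)
$E{\left(-142 \right)} - 414702 = - 142 \left(-59 - 142\right) - 414702 = \left(-142\right) \left(-201\right) - 414702 = 28542 - 414702 = -386160$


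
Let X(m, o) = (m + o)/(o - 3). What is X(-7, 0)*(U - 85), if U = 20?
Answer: -455/3 ≈ -151.67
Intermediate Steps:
X(m, o) = (m + o)/(-3 + o)
X(-7, 0)*(U - 85) = ((-7 + 0)/(-3 + 0))*(20 - 85) = (-7/(-3))*(-65) = -⅓*(-7)*(-65) = (7/3)*(-65) = -455/3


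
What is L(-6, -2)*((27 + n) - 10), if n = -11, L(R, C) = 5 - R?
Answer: 66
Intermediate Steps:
L(-6, -2)*((27 + n) - 10) = (5 - 1*(-6))*((27 - 11) - 10) = (5 + 6)*(16 - 10) = 11*6 = 66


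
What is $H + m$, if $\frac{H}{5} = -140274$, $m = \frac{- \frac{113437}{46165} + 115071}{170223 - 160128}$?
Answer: $- \frac{326858129235472}{466035675} \approx -7.0136 \cdot 10^{5}$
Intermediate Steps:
$m = \frac{5312139278}{466035675}$ ($m = \frac{\left(-113437\right) \frac{1}{46165} + 115071}{10095} = \left(- \frac{113437}{46165} + 115071\right) \frac{1}{10095} = \frac{5312139278}{46165} \cdot \frac{1}{10095} = \frac{5312139278}{466035675} \approx 11.399$)
$H = -701370$ ($H = 5 \left(-140274\right) = -701370$)
$H + m = -701370 + \frac{5312139278}{466035675} = - \frac{326858129235472}{466035675}$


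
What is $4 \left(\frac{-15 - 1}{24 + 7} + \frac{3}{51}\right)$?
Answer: $- \frac{964}{527} \approx -1.8292$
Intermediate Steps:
$4 \left(\frac{-15 - 1}{24 + 7} + \frac{3}{51}\right) = 4 \left(- \frac{16}{31} + 3 \cdot \frac{1}{51}\right) = 4 \left(\left(-16\right) \frac{1}{31} + \frac{1}{17}\right) = 4 \left(- \frac{16}{31} + \frac{1}{17}\right) = 4 \left(- \frac{241}{527}\right) = - \frac{964}{527}$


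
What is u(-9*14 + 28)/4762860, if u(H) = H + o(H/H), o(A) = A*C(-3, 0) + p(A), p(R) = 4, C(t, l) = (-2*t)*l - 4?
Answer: -49/2381430 ≈ -2.0576e-5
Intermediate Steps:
C(t, l) = -4 - 2*l*t (C(t, l) = -2*l*t - 4 = -4 - 2*l*t)
o(A) = 4 - 4*A (o(A) = A*(-4 - 2*0*(-3)) + 4 = A*(-4 + 0) + 4 = A*(-4) + 4 = -4*A + 4 = 4 - 4*A)
u(H) = H (u(H) = H + (4 - 4*H/H) = H + (4 - 4*1) = H + (4 - 4) = H + 0 = H)
u(-9*14 + 28)/4762860 = (-9*14 + 28)/4762860 = (-126 + 28)*(1/4762860) = -98*1/4762860 = -49/2381430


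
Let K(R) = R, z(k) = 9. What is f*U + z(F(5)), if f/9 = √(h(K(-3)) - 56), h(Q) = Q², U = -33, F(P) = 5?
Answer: 9 - 297*I*√47 ≈ 9.0 - 2036.1*I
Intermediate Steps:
f = 9*I*√47 (f = 9*√((-3)² - 56) = 9*√(9 - 56) = 9*√(-47) = 9*(I*√47) = 9*I*√47 ≈ 61.701*I)
f*U + z(F(5)) = (9*I*√47)*(-33) + 9 = -297*I*√47 + 9 = 9 - 297*I*√47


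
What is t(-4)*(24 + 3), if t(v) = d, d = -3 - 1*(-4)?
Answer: 27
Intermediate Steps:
d = 1 (d = -3 + 4 = 1)
t(v) = 1
t(-4)*(24 + 3) = 1*(24 + 3) = 1*27 = 27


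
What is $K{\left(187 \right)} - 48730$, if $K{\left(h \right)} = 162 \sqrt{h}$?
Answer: $-48730 + 162 \sqrt{187} \approx -46515.0$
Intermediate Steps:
$K{\left(187 \right)} - 48730 = 162 \sqrt{187} - 48730 = -48730 + 162 \sqrt{187}$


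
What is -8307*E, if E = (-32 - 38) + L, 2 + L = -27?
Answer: 822393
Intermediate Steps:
L = -29 (L = -2 - 27 = -29)
E = -99 (E = (-32 - 38) - 29 = -70 - 29 = -99)
-8307*E = -8307*(-99) = 822393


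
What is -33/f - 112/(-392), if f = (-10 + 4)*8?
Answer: 109/112 ≈ 0.97321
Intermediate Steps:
f = -48 (f = -6*8 = -48)
-33/f - 112/(-392) = -33/(-48) - 112/(-392) = -33*(-1/48) - 112*(-1/392) = 11/16 + 2/7 = 109/112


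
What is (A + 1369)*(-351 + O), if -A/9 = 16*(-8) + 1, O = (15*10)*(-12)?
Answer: -5403312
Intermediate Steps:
O = -1800 (O = 150*(-12) = -1800)
A = 1143 (A = -9*(16*(-8) + 1) = -9*(-128 + 1) = -9*(-127) = 1143)
(A + 1369)*(-351 + O) = (1143 + 1369)*(-351 - 1800) = 2512*(-2151) = -5403312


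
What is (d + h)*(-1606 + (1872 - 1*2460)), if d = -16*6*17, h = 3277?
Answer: -3609130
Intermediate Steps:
d = -1632 (d = -96*17 = -1632)
(d + h)*(-1606 + (1872 - 1*2460)) = (-1632 + 3277)*(-1606 + (1872 - 1*2460)) = 1645*(-1606 + (1872 - 2460)) = 1645*(-1606 - 588) = 1645*(-2194) = -3609130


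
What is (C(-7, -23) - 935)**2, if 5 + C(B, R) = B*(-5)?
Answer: 819025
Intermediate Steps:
C(B, R) = -5 - 5*B (C(B, R) = -5 + B*(-5) = -5 - 5*B)
(C(-7, -23) - 935)**2 = ((-5 - 5*(-7)) - 935)**2 = ((-5 + 35) - 935)**2 = (30 - 935)**2 = (-905)**2 = 819025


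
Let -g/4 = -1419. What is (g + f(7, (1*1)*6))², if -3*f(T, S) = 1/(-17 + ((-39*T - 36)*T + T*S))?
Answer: 1325387006398225/41139396 ≈ 3.2217e+7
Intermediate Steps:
g = 5676 (g = -4*(-1419) = 5676)
f(T, S) = -1/(3*(-17 + S*T + T*(-36 - 39*T))) (f(T, S) = -1/(3*(-17 + ((-39*T - 36)*T + T*S))) = -1/(3*(-17 + ((-36 - 39*T)*T + S*T))) = -1/(3*(-17 + (T*(-36 - 39*T) + S*T))) = -1/(3*(-17 + (S*T + T*(-36 - 39*T)))) = -1/(3*(-17 + S*T + T*(-36 - 39*T))))
(g + f(7, (1*1)*6))² = (5676 + 1/(3*(17 + 36*7 + 39*7² - 1*(1*1)*6*7)))² = (5676 + 1/(3*(17 + 252 + 39*49 - 1*1*6*7)))² = (5676 + 1/(3*(17 + 252 + 1911 - 1*6*7)))² = (5676 + 1/(3*(17 + 252 + 1911 - 42)))² = (5676 + (⅓)/2138)² = (5676 + (⅓)*(1/2138))² = (5676 + 1/6414)² = (36405865/6414)² = 1325387006398225/41139396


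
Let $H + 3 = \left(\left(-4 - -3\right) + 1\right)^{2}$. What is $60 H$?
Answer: $-180$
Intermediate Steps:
$H = -3$ ($H = -3 + \left(\left(-4 - -3\right) + 1\right)^{2} = -3 + \left(\left(-4 + 3\right) + 1\right)^{2} = -3 + \left(-1 + 1\right)^{2} = -3 + 0^{2} = -3 + 0 = -3$)
$60 H = 60 \left(-3\right) = -180$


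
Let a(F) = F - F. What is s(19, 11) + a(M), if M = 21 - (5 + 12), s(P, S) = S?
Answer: 11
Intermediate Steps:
M = 4 (M = 21 - 1*17 = 21 - 17 = 4)
a(F) = 0
s(19, 11) + a(M) = 11 + 0 = 11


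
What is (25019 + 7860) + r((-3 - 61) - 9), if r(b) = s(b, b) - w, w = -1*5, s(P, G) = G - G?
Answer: 32884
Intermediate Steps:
s(P, G) = 0
w = -5
r(b) = 5 (r(b) = 0 - 1*(-5) = 0 + 5 = 5)
(25019 + 7860) + r((-3 - 61) - 9) = (25019 + 7860) + 5 = 32879 + 5 = 32884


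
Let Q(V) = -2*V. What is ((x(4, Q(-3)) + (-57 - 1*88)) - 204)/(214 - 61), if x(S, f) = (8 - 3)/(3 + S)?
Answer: -2438/1071 ≈ -2.2764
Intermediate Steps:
x(S, f) = 5/(3 + S)
((x(4, Q(-3)) + (-57 - 1*88)) - 204)/(214 - 61) = ((5/(3 + 4) + (-57 - 1*88)) - 204)/(214 - 61) = ((5/7 + (-57 - 88)) - 204)/153 = ((5*(1/7) - 145) - 204)*(1/153) = ((5/7 - 145) - 204)*(1/153) = (-1010/7 - 204)*(1/153) = -2438/7*1/153 = -2438/1071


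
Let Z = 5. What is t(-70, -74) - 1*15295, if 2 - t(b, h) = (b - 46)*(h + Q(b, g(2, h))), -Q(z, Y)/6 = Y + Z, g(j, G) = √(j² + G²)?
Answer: -27357 - 1392*√1370 ≈ -78880.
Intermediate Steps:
g(j, G) = √(G² + j²)
Q(z, Y) = -30 - 6*Y (Q(z, Y) = -6*(Y + 5) = -6*(5 + Y) = -30 - 6*Y)
t(b, h) = 2 - (-46 + b)*(-30 + h - 6*√(4 + h²)) (t(b, h) = 2 - (b - 46)*(h + (-30 - 6*√(h² + 2²))) = 2 - (-46 + b)*(h + (-30 - 6*√(h² + 4))) = 2 - (-46 + b)*(h + (-30 - 6*√(4 + h²))) = 2 - (-46 + b)*(-30 + h - 6*√(4 + h²)))
t(-70, -74) - 1*15295 = (-1378 - 276*√(4 + (-74)²) + 46*(-74) - 1*(-70)*(-74) + 6*(-70)*(5 + √(4 + (-74)²))) - 1*15295 = (-1378 - 276*√(4 + 5476) - 3404 - 5180 + 6*(-70)*(5 + √(4 + 5476))) - 15295 = (-1378 - 552*√1370 - 3404 - 5180 + 6*(-70)*(5 + √5480)) - 15295 = (-1378 - 552*√1370 - 3404 - 5180 + 6*(-70)*(5 + 2*√1370)) - 15295 = (-1378 - 552*√1370 - 3404 - 5180 + (-2100 - 840*√1370)) - 15295 = (-12062 - 1392*√1370) - 15295 = -27357 - 1392*√1370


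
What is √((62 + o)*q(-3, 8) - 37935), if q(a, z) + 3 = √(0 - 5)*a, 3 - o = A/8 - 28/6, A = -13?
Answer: √(-610382 - 3422*I*√5)/4 ≈ 1.2242 - 195.32*I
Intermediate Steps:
o = 223/24 (o = 3 - (-13/8 - 28/6) = 3 - (-13*⅛ - 28*⅙) = 3 - (-13/8 - 14/3) = 3 - 1*(-151/24) = 3 + 151/24 = 223/24 ≈ 9.2917)
q(a, z) = -3 + I*a*√5 (q(a, z) = -3 + √(0 - 5)*a = -3 + √(-5)*a = -3 + (I*√5)*a = -3 + I*a*√5)
√((62 + o)*q(-3, 8) - 37935) = √((62 + 223/24)*(-3 + I*(-3)*√5) - 37935) = √(1711*(-3 - 3*I*√5)/24 - 37935) = √((-1711/8 - 1711*I*√5/8) - 37935) = √(-305191/8 - 1711*I*√5/8)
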